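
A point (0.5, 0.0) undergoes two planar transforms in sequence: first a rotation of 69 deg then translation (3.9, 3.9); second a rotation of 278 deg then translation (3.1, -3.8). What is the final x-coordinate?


After transform 1:
x1 = cos(69)*0.5 - sin(69)*0.0 + 3.9 = 4.0792
y1 = sin(69)*0.5 + cos(69)*0.0 + 3.9 = 4.3668
After transform 2:
x2 = cos(278)*4.0792 - sin(278)*4.3668 + 3.1
= 7.992


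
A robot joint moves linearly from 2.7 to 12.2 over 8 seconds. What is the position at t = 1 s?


s = t/T = 1/8 = 0.125
p(t) = p0 + (pf-p0)*s
= 2.7 + (12.2 - 2.7) * 0.125
= 3.8875


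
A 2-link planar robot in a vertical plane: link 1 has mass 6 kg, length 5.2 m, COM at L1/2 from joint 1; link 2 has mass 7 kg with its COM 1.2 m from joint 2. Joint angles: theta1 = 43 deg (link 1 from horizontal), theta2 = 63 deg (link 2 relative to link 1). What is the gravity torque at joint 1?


Horizontal distance from joint 1 to link-1 COM:
  x_c1 = (L1/2)*cos(t1) = 2.6 * 0.7314 = 1.9015 m
Horizontal distance from joint 1 to link-2 COM:
  x_c2 = L1*cos(t1) + Lc2*cos(t1+t2)
       = 5.2*0.7314 + 1.2*-0.2756 = 3.4723 m
tau1 = m1*g*x_c1 + m2*g*x_c2
     = 6*9.81*1.9015 + 7*9.81*3.4723
     = 111.9234 + 238.4411
     = 350.3645 Nm


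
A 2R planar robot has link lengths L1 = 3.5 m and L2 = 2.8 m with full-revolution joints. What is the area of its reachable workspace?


r_max = L1 + L2 = 6.3 m
r_min = |L1 - L2| = 0.7 m
Area = pi*(r_max^2 - r_min^2)
= pi*(39.69 - 0.49)
= pi * 39.2
= 123.1504 m^2


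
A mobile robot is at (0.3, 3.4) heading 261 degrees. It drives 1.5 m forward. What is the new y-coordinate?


y_new = y0 + d*sin(theta)
= 3.4 + 1.5*sin(261)
= 3.4 + -1.4815
= 1.9185


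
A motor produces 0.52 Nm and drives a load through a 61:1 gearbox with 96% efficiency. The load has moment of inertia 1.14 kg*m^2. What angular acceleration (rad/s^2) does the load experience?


tau_out = tau_motor * N * eta
= 0.52 * 61 * 0.96 = 30.4512 Nm
alpha = tau_out / I = 30.4512 / 1.14
= 26.7116 rad/s^2


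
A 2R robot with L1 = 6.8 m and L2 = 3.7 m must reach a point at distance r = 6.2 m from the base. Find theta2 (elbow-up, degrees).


cos(theta2) = (r^2 - L1^2 - L2^2) / (2*L1*L2)
cos(theta2) = (38.44 - 46.24 - 13.69) / 50.32
cos(theta2) = -0.427067
theta2 = 115.2816 degrees


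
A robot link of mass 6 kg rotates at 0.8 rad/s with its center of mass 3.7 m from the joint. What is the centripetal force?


F = m * omega^2 * r
= 6 * 0.8^2 * 3.7
= 6 * 0.64 * 3.7
= 14.208 N


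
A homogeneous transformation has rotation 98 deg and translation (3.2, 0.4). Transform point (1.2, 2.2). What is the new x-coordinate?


x' = cos(theta)*px - sin(theta)*py + tx
= -0.1392*1.2 - 0.9903*2.2 + 3.2
= 0.8544


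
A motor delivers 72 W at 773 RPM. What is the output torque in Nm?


omega = 773 * 2*pi/60 = 80.9484 rad/s
tau = P / omega = 72 / 80.9484
= 0.8895 Nm


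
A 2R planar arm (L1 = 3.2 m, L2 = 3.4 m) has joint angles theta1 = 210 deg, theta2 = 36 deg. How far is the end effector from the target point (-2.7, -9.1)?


End effector via forward kinematics:
x = L1*cos(t1) + L2*cos(t1+t2) = -4.1542
y = L1*sin(t1) + L2*sin(t1+t2) = -4.7061
Distance to target:
d = sqrt((-2.7 - -4.1542)^2 + (-9.1 - -4.7061)^2)
= sqrt(2.1147 + 19.3068)
= 4.6283 m


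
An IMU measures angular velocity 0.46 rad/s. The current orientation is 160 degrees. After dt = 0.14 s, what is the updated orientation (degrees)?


delta_theta = w * dt = 0.46 * 0.14 = 0.0644 rad
= 3.6898 deg
theta_new = 160 + 3.6898 = 163.6898 deg


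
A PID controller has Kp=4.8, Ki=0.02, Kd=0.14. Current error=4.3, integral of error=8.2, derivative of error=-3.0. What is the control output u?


u = Kp*e + Ki*int(e) + Kd*de/dt
= 4.8*4.3 + 0.02*8.2 + 0.14*(-3.0)
= 20.64 + 0.164 + -0.42
= 20.384


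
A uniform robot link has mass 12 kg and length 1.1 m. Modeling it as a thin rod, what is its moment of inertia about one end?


I = (1/3) * m * L^2
= (1/3) * 12 * 1.1^2
= 0.333333 * 12 * 1.21
= 4.84 kg*m^2


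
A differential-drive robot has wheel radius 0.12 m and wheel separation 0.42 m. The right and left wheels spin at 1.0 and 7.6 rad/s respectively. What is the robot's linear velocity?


vR = r*wR = 0.12*1.0 = 0.12 m/s
vL = r*wL = 0.12*7.6 = 0.912 m/s
v = (vR+vL)/2 = 0.516 m/s
omega = (vR-vL)/L = -1.8857 rad/s
linear velocity = 0.516 m/s


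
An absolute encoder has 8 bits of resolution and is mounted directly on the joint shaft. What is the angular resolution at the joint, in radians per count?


counts = 2^8 = 256
resolution = 2*pi / 256
= 0.0245 rad/count


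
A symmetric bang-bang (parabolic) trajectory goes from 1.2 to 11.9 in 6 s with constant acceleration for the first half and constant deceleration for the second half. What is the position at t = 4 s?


Symmetric rest-to-rest: each phase covers (pf-p0)/2 in time T/2. 0.5*a*(T/2)^2 = (pf-p0)/2 => a = 4*(pf-p0)/T^2
a = 4*(11.9-1.2)/6^2 = 1.1889
t = 4 is in the deceleration phase (t > T/2).
p = pf - 0.5*a*(T-t)^2 = 11.9 - 0.5*1.1889*2^2
= 9.5222


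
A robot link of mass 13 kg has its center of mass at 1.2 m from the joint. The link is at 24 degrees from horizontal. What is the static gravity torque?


tau = m*g*L*cos(angle)
= 13 * 9.81 * 1.2 * cos(24 deg)
= 13 * 9.81 * 1.2 * 0.9135
= 139.8053 Nm


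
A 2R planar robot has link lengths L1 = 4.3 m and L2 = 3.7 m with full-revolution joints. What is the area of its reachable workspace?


r_max = L1 + L2 = 8.0 m
r_min = |L1 - L2| = 0.6 m
Area = pi*(r_max^2 - r_min^2)
= pi*(64.0 - 0.36)
= pi * 63.64
= 199.931 m^2


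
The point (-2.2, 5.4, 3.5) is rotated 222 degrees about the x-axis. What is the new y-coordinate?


Rotation about x-axis: y' = y*cos(theta) - z*sin(theta)
= 5.4 * -0.7431 - 3.5 * -0.6691
= -1.671


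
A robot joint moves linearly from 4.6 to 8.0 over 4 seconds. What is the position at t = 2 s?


s = t/T = 2/4 = 0.5
p(t) = p0 + (pf-p0)*s
= 4.6 + (8.0 - 4.6) * 0.5
= 6.3


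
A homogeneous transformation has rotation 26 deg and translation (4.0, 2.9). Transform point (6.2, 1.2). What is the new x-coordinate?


x' = cos(theta)*px - sin(theta)*py + tx
= 0.8988*6.2 - 0.4384*1.2 + 4.0
= 9.0465


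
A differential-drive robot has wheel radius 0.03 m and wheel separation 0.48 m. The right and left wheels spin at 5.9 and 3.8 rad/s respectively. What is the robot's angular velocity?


vR = r*wR = 0.03*5.9 = 0.177 m/s
vL = r*wL = 0.03*3.8 = 0.114 m/s
v = (vR+vL)/2 = 0.1455 m/s
omega = (vR-vL)/L = 0.1313 rad/s
angular velocity = 0.1313 rad/s


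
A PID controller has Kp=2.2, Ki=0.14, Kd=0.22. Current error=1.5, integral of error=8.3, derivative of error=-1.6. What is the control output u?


u = Kp*e + Ki*int(e) + Kd*de/dt
= 2.2*1.5 + 0.14*8.3 + 0.22*(-1.6)
= 3.3 + 1.162 + -0.352
= 4.11


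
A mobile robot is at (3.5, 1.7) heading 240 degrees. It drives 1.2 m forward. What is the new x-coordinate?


x_new = x0 + d*cos(theta)
= 3.5 + 1.2*cos(240)
= 3.5 + -0.6
= 2.9


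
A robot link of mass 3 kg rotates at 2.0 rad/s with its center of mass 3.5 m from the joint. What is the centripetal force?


F = m * omega^2 * r
= 3 * 2.0^2 * 3.5
= 3 * 4.0 * 3.5
= 42.0 N


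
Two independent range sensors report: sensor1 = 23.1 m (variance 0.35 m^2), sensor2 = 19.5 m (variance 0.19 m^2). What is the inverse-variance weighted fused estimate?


w1 = (1/var1) / (1/var1 + 1/var2)
   = 2.8571 / (2.8571 + 5.2632) = 0.3519
w2 = 1 - w1 = 0.6481
fused = w1*s1 + w2*s2 = 8.1278 + 12.6389
= 20.7667 m


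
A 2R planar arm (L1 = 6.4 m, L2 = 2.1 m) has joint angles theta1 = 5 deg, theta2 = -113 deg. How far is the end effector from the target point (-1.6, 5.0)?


End effector via forward kinematics:
x = L1*cos(t1) + L2*cos(t1+t2) = 5.7267
y = L1*sin(t1) + L2*sin(t1+t2) = -1.4394
Distance to target:
d = sqrt((-1.6 - 5.7267)^2 + (5.0 - -1.4394)^2)
= sqrt(53.6807 + 41.4662)
= 9.7543 m


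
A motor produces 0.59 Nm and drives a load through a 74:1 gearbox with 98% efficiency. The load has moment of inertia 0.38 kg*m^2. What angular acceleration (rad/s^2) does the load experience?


tau_out = tau_motor * N * eta
= 0.59 * 74 * 0.98 = 42.7868 Nm
alpha = tau_out / I = 42.7868 / 0.38
= 112.5968 rad/s^2


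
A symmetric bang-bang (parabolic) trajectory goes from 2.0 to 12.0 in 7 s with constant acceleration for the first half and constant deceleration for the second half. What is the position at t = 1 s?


Symmetric rest-to-rest: each phase covers (pf-p0)/2 in time T/2. 0.5*a*(T/2)^2 = (pf-p0)/2 => a = 4*(pf-p0)/T^2
a = 4*(12.0-2.0)/7^2 = 0.8163
t = 1 is in the acceleration phase (t <= T/2).
p = p0 + 0.5*a*t^2 = 2.0 + 0.5*0.8163*1^2
= 2.4082


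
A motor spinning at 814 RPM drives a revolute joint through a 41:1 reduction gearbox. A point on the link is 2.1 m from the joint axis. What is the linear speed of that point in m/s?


omega_motor = 814 * 2*pi/60 = 85.2419 rad/s
omega_joint = omega_motor / 41 = 2.0791 rad/s
v = omega_joint * r = 2.0791 * 2.1
= 4.366 m/s


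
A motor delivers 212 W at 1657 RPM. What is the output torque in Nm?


omega = 1657 * 2*pi/60 = 173.5206 rad/s
tau = P / omega = 212 / 173.5206
= 1.2218 Nm


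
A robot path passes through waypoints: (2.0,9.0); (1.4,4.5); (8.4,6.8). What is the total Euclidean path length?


Segment lengths:
  seg1 = sqrt((-0.6)^2 + (-4.5)^2) = 4.5398
  seg2 = sqrt((7.0)^2 + (2.3)^2) = 7.3682
Total = 11.908


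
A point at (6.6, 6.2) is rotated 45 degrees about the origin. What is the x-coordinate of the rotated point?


x' = x*cos(theta) - y*sin(theta)
cos(45 deg) = 0.7071, sin(45 deg) = 0.7071
x' = 6.6 * 0.7071 - 6.2 * 0.7071
= 4.6669 - 4.3841
= 0.2828


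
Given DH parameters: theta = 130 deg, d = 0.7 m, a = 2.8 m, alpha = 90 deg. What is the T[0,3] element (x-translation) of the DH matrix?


T[0,3] = a * cos(theta)
= 2.8 * cos(130 deg)
= 2.8 * -0.6428
= -1.7998


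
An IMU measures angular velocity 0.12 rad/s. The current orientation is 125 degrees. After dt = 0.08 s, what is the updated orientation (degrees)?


delta_theta = w * dt = 0.12 * 0.08 = 0.0096 rad
= 0.55 deg
theta_new = 125 + 0.55 = 125.55 deg


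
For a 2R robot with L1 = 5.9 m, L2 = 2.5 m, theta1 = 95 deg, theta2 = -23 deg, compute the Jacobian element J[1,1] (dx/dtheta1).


J[1,1] = -L1*sin(t1) - L2*sin(t1+t2)
= -5.9*sin(95) - 2.5*sin(72)
= -8.2552


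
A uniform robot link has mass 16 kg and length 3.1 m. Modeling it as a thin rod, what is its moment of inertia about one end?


I = (1/3) * m * L^2
= (1/3) * 16 * 3.1^2
= 0.333333 * 16 * 9.61
= 51.2533 kg*m^2


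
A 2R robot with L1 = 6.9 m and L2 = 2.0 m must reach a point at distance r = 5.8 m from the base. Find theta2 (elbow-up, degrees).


cos(theta2) = (r^2 - L1^2 - L2^2) / (2*L1*L2)
cos(theta2) = (33.64 - 47.61 - 4.0) / 27.6
cos(theta2) = -0.651087
theta2 = 130.6236 degrees


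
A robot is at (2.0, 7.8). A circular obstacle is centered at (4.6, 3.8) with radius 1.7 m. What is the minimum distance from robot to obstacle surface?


center_dist = sqrt((2.0-4.6)^2 + (7.8-3.8)^2)
= sqrt(6.76 + 16.0)
= 4.7707
min_dist = center_dist - radius = 4.7707 - 1.7 = 3.0707 m


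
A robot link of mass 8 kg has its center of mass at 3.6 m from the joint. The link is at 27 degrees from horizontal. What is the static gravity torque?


tau = m*g*L*cos(angle)
= 8 * 9.81 * 3.6 * cos(27 deg)
= 8 * 9.81 * 3.6 * 0.891
= 251.7343 Nm


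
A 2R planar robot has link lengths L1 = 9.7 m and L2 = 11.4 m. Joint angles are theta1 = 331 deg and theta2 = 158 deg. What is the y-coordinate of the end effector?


Convert angles to radians: theta1 = 5.777, theta2 = 2.7576
y = L1*sin(theta1) + L2*sin(theta1+theta2)
y = -4.7027 + 8.8595
y = 4.1568


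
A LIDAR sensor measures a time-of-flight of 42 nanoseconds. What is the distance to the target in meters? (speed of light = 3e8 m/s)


tof = 42 ns = 4.2e-08 s
dist = c * tof / 2
= 3e8 * 4.2e-08 / 2
= 6.3 m


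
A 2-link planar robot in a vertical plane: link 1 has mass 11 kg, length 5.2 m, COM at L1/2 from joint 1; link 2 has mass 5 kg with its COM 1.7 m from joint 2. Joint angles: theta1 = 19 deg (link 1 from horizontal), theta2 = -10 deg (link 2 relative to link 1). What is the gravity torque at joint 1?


Horizontal distance from joint 1 to link-1 COM:
  x_c1 = (L1/2)*cos(t1) = 2.6 * 0.9455 = 2.4583 m
Horizontal distance from joint 1 to link-2 COM:
  x_c2 = L1*cos(t1) + Lc2*cos(t1+t2)
       = 5.2*0.9455 + 1.7*0.9877 = 6.5958 m
tau1 = m1*g*x_c1 + m2*g*x_c2
     = 11*9.81*2.4583 + 5*9.81*6.5958
     = 265.2804 + 323.5224
     = 588.8027 Nm


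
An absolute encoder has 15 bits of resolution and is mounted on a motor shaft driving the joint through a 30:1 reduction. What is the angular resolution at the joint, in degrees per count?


counts = 2^15 = 32768
effective counts at joint = 32768 * 30 = 983040
resolution = 360 / 983040
= 3.6621e-04 deg/count


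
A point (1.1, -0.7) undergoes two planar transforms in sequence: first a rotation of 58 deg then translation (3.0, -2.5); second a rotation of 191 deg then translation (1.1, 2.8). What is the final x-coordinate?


After transform 1:
x1 = cos(58)*1.1 - sin(58)*-0.7 + 3.0 = 4.1765
y1 = sin(58)*1.1 + cos(58)*-0.7 + -2.5 = -1.9381
After transform 2:
x2 = cos(191)*4.1765 - sin(191)*-1.9381 + 1.1
= -3.3696


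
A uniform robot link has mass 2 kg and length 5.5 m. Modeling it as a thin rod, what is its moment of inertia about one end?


I = (1/3) * m * L^2
= (1/3) * 2 * 5.5^2
= 0.333333 * 2 * 30.25
= 20.1667 kg*m^2


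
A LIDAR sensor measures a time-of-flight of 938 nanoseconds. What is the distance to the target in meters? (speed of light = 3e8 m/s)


tof = 938 ns = 9.38e-07 s
dist = c * tof / 2
= 3e8 * 9.38e-07 / 2
= 140.7 m


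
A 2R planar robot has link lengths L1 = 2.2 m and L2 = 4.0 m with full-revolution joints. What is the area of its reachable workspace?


r_max = L1 + L2 = 6.2 m
r_min = |L1 - L2| = 1.8 m
Area = pi*(r_max^2 - r_min^2)
= pi*(38.44 - 3.24)
= pi * 35.2
= 110.5841 m^2


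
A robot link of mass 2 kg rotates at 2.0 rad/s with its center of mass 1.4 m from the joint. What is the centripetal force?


F = m * omega^2 * r
= 2 * 2.0^2 * 1.4
= 2 * 4.0 * 1.4
= 11.2 N


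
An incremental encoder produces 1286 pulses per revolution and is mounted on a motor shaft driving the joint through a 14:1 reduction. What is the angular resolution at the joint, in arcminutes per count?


counts per rev = 1286
effective counts at joint = 1286 * 14 = 18004
resolution = 360*60 / 18004
= 1.1997 arcmin/count


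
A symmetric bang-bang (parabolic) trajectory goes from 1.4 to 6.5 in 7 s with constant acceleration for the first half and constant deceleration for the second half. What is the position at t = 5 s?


Symmetric rest-to-rest: each phase covers (pf-p0)/2 in time T/2. 0.5*a*(T/2)^2 = (pf-p0)/2 => a = 4*(pf-p0)/T^2
a = 4*(6.5-1.4)/7^2 = 0.4163
t = 5 is in the deceleration phase (t > T/2).
p = pf - 0.5*a*(T-t)^2 = 6.5 - 0.5*0.4163*2^2
= 5.6673


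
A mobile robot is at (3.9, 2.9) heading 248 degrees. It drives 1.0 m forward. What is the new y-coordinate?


y_new = y0 + d*sin(theta)
= 2.9 + 1.0*sin(248)
= 2.9 + -0.9272
= 1.9728


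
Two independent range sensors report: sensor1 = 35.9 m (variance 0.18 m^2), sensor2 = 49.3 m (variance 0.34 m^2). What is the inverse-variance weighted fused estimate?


w1 = (1/var1) / (1/var1 + 1/var2)
   = 5.5556 / (5.5556 + 2.9412) = 0.6538
w2 = 1 - w1 = 0.3462
fused = w1*s1 + w2*s2 = 23.4731 + 17.0654
= 40.5385 m


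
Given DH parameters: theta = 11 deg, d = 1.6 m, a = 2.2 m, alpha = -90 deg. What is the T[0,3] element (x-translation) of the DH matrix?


T[0,3] = a * cos(theta)
= 2.2 * cos(11 deg)
= 2.2 * 0.9816
= 2.1596


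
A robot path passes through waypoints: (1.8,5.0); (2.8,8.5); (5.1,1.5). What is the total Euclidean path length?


Segment lengths:
  seg1 = sqrt((1.0)^2 + (3.5)^2) = 3.6401
  seg2 = sqrt((2.3)^2 + (-7.0)^2) = 7.3682
Total = 11.0082


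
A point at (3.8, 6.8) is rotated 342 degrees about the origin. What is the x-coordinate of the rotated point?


x' = x*cos(theta) - y*sin(theta)
cos(342 deg) = 0.9511, sin(342 deg) = -0.309
x' = 3.8 * 0.9511 - 6.8 * -0.309
= 3.614 - -2.1013
= 5.7153


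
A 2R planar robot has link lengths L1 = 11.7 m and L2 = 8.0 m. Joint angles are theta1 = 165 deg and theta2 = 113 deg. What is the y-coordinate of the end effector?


Convert angles to radians: theta1 = 2.8798, theta2 = 1.9722
y = L1*sin(theta1) + L2*sin(theta1+theta2)
y = 3.0282 + -7.9221
y = -4.894


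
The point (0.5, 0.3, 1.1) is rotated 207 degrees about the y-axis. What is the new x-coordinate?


Rotation about y-axis: x' = x*cos(theta) + z*sin(theta)
= 0.5 * -0.891 + 1.1 * -0.454
= -0.9449


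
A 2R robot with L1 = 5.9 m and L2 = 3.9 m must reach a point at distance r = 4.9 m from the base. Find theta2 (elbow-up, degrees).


cos(theta2) = (r^2 - L1^2 - L2^2) / (2*L1*L2)
cos(theta2) = (24.01 - 34.81 - 15.21) / 46.02
cos(theta2) = -0.565189
theta2 = 124.4154 degrees


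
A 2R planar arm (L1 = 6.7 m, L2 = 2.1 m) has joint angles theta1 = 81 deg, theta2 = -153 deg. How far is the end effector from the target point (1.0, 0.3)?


End effector via forward kinematics:
x = L1*cos(t1) + L2*cos(t1+t2) = 1.697
y = L1*sin(t1) + L2*sin(t1+t2) = 4.6203
Distance to target:
d = sqrt((1.0 - 1.697)^2 + (0.3 - 4.6203)^2)
= sqrt(0.4859 + 18.6649)
= 4.3762 m


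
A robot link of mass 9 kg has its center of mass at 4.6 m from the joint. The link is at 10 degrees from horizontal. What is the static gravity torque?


tau = m*g*L*cos(angle)
= 9 * 9.81 * 4.6 * cos(10 deg)
= 9 * 9.81 * 4.6 * 0.9848
= 399.9639 Nm


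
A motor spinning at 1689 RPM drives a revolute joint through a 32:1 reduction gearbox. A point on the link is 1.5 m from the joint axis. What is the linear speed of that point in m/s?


omega_motor = 1689 * 2*pi/60 = 176.8717 rad/s
omega_joint = omega_motor / 32 = 5.5272 rad/s
v = omega_joint * r = 5.5272 * 1.5
= 8.2909 m/s


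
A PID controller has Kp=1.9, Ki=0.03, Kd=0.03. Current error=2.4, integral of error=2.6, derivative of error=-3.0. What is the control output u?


u = Kp*e + Ki*int(e) + Kd*de/dt
= 1.9*2.4 + 0.03*2.6 + 0.03*(-3.0)
= 4.56 + 0.078 + -0.09
= 4.548


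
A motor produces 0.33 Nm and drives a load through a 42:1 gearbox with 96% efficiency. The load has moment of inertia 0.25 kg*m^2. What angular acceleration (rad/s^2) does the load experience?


tau_out = tau_motor * N * eta
= 0.33 * 42 * 0.96 = 13.3056 Nm
alpha = tau_out / I = 13.3056 / 0.25
= 53.2224 rad/s^2


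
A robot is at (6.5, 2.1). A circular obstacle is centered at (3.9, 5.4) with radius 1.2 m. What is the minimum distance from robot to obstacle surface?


center_dist = sqrt((6.5-3.9)^2 + (2.1-5.4)^2)
= sqrt(6.76 + 10.89)
= 4.2012
min_dist = center_dist - radius = 4.2012 - 1.2 = 3.0012 m


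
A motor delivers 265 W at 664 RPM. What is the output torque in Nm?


omega = 664 * 2*pi/60 = 69.5339 rad/s
tau = P / omega = 265 / 69.5339
= 3.8111 Nm


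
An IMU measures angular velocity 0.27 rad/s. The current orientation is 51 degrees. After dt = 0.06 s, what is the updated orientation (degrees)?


delta_theta = w * dt = 0.27 * 0.06 = 0.0162 rad
= 0.9282 deg
theta_new = 51 + 0.9282 = 51.9282 deg


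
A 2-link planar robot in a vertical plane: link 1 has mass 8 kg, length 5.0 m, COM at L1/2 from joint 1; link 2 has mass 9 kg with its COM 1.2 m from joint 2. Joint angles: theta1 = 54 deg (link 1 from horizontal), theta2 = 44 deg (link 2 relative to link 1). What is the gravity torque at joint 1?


Horizontal distance from joint 1 to link-1 COM:
  x_c1 = (L1/2)*cos(t1) = 2.5 * 0.5878 = 1.4695 m
Horizontal distance from joint 1 to link-2 COM:
  x_c2 = L1*cos(t1) + Lc2*cos(t1+t2)
       = 5.0*0.5878 + 1.2*-0.1392 = 2.7719 m
tau1 = m1*g*x_c1 + m2*g*x_c2
     = 8*9.81*1.4695 + 9*9.81*2.7719
     = 115.3235 + 244.7327
     = 360.0562 Nm


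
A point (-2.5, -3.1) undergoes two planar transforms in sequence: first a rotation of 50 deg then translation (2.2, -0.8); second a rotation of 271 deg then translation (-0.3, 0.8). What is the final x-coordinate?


After transform 1:
x1 = cos(50)*-2.5 - sin(50)*-3.1 + 2.2 = 2.9678
y1 = sin(50)*-2.5 + cos(50)*-3.1 + -0.8 = -4.7078
After transform 2:
x2 = cos(271)*2.9678 - sin(271)*-4.7078 + -0.3
= -4.9552


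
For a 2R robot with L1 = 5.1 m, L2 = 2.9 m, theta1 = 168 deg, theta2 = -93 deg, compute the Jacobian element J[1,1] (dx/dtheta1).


J[1,1] = -L1*sin(t1) - L2*sin(t1+t2)
= -5.1*sin(168) - 2.9*sin(75)
= -3.8615


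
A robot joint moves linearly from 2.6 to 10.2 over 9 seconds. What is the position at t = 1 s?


s = t/T = 1/9 = 0.1111
p(t) = p0 + (pf-p0)*s
= 2.6 + (10.2 - 2.6) * 0.1111
= 3.4444


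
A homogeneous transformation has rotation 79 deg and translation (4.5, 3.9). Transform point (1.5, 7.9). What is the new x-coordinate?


x' = cos(theta)*px - sin(theta)*py + tx
= 0.1908*1.5 - 0.9816*7.9 + 4.5
= -2.9686


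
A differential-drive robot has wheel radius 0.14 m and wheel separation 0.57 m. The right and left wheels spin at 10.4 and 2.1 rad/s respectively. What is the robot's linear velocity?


vR = r*wR = 0.14*10.4 = 1.456 m/s
vL = r*wL = 0.14*2.1 = 0.294 m/s
v = (vR+vL)/2 = 0.875 m/s
omega = (vR-vL)/L = 2.0386 rad/s
linear velocity = 0.875 m/s


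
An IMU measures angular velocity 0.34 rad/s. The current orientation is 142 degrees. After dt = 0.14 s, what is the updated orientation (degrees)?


delta_theta = w * dt = 0.34 * 0.14 = 0.0476 rad
= 2.7273 deg
theta_new = 142 + 2.7273 = 144.7273 deg


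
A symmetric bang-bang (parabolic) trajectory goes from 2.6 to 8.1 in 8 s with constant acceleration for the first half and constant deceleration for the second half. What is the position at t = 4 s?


Symmetric rest-to-rest: each phase covers (pf-p0)/2 in time T/2. 0.5*a*(T/2)^2 = (pf-p0)/2 => a = 4*(pf-p0)/T^2
a = 4*(8.1-2.6)/8^2 = 0.3438
t = 4 is in the acceleration phase (t <= T/2).
p = p0 + 0.5*a*t^2 = 2.6 + 0.5*0.3438*4^2
= 5.35


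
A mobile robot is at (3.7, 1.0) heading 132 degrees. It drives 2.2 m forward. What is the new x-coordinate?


x_new = x0 + d*cos(theta)
= 3.7 + 2.2*cos(132)
= 3.7 + -1.4721
= 2.2279


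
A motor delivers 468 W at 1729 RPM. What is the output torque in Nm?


omega = 1729 * 2*pi/60 = 181.0605 rad/s
tau = P / omega = 468 / 181.0605
= 2.5848 Nm


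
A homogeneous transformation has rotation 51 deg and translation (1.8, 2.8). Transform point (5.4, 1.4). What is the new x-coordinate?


x' = cos(theta)*px - sin(theta)*py + tx
= 0.6293*5.4 - 0.7771*1.4 + 1.8
= 4.1103


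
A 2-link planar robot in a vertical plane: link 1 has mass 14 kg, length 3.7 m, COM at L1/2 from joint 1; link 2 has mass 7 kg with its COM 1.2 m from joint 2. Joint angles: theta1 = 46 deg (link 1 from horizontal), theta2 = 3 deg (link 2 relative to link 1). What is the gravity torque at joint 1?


Horizontal distance from joint 1 to link-1 COM:
  x_c1 = (L1/2)*cos(t1) = 1.85 * 0.6947 = 1.2851 m
Horizontal distance from joint 1 to link-2 COM:
  x_c2 = L1*cos(t1) + Lc2*cos(t1+t2)
       = 3.7*0.6947 + 1.2*0.6561 = 3.3575 m
tau1 = m1*g*x_c1 + m2*g*x_c2
     = 14*9.81*1.2851 + 7*9.81*3.3575
     = 176.4981 + 230.56
     = 407.0581 Nm


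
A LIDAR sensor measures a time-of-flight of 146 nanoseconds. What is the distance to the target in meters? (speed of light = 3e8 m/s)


tof = 146 ns = 1.46e-07 s
dist = c * tof / 2
= 3e8 * 1.46e-07 / 2
= 21.9 m


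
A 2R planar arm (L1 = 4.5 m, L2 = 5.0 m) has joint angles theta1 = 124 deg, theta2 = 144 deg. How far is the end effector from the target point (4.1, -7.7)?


End effector via forward kinematics:
x = L1*cos(t1) + L2*cos(t1+t2) = -2.6909
y = L1*sin(t1) + L2*sin(t1+t2) = -1.2663
Distance to target:
d = sqrt((4.1 - -2.6909)^2 + (-7.7 - -1.2663)^2)
= sqrt(46.1159 + 41.3927)
= 9.3546 m


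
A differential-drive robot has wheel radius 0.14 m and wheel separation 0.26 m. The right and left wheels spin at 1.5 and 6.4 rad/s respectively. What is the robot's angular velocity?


vR = r*wR = 0.14*1.5 = 0.21 m/s
vL = r*wL = 0.14*6.4 = 0.896 m/s
v = (vR+vL)/2 = 0.553 m/s
omega = (vR-vL)/L = -2.6385 rad/s
angular velocity = -2.6385 rad/s


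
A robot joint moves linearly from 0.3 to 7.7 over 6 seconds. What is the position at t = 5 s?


s = t/T = 5/6 = 0.8333
p(t) = p0 + (pf-p0)*s
= 0.3 + (7.7 - 0.3) * 0.8333
= 6.4667


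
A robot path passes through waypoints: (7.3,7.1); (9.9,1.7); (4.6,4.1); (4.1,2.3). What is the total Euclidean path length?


Segment lengths:
  seg1 = sqrt((2.6)^2 + (-5.4)^2) = 5.9933
  seg2 = sqrt((-5.3)^2 + (2.4)^2) = 5.8181
  seg3 = sqrt((-0.5)^2 + (-1.8)^2) = 1.8682
Total = 13.6796


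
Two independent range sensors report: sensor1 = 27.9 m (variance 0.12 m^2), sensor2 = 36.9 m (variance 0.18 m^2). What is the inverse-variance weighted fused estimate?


w1 = (1/var1) / (1/var1 + 1/var2)
   = 8.3333 / (8.3333 + 5.5556) = 0.6
w2 = 1 - w1 = 0.4
fused = w1*s1 + w2*s2 = 16.74 + 14.76
= 31.5 m


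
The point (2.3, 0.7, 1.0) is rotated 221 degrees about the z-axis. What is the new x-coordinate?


Rotation about z-axis: x' = x*cos(theta) - y*sin(theta)
= 2.3 * -0.7547 - 0.7 * -0.6561
= -1.2766


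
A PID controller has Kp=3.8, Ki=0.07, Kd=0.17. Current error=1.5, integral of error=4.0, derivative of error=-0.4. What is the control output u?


u = Kp*e + Ki*int(e) + Kd*de/dt
= 3.8*1.5 + 0.07*4.0 + 0.17*(-0.4)
= 5.7 + 0.28 + -0.068
= 5.912


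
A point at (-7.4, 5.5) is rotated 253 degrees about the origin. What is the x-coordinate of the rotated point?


x' = x*cos(theta) - y*sin(theta)
cos(253 deg) = -0.2924, sin(253 deg) = -0.9563
x' = -7.4 * -0.2924 - 5.5 * -0.9563
= 2.1636 - -5.2597
= 7.4232


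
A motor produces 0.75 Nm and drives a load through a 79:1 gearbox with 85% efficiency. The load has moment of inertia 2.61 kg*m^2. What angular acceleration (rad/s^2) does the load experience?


tau_out = tau_motor * N * eta
= 0.75 * 79 * 0.85 = 50.3625 Nm
alpha = tau_out / I = 50.3625 / 2.61
= 19.296 rad/s^2


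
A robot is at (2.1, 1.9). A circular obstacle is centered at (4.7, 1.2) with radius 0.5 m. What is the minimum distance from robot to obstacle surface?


center_dist = sqrt((2.1-4.7)^2 + (1.9-1.2)^2)
= sqrt(6.76 + 0.49)
= 2.6926
min_dist = center_dist - radius = 2.6926 - 0.5 = 2.1926 m


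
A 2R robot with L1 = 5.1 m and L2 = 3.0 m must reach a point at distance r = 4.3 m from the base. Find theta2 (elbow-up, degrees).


cos(theta2) = (r^2 - L1^2 - L2^2) / (2*L1*L2)
cos(theta2) = (18.49 - 26.01 - 9.0) / 30.6
cos(theta2) = -0.539869
theta2 = 122.6747 degrees


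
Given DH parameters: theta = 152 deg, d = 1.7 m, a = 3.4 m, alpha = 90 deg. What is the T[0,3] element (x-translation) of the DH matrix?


T[0,3] = a * cos(theta)
= 3.4 * cos(152 deg)
= 3.4 * -0.8829
= -3.002


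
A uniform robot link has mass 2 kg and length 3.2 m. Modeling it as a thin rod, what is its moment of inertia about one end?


I = (1/3) * m * L^2
= (1/3) * 2 * 3.2^2
= 0.333333 * 2 * 10.24
= 6.8267 kg*m^2


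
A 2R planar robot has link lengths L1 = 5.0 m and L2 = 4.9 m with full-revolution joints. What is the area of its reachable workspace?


r_max = L1 + L2 = 9.9 m
r_min = |L1 - L2| = 0.1 m
Area = pi*(r_max^2 - r_min^2)
= pi*(98.01 - 0.01)
= pi * 98.0
= 307.8761 m^2


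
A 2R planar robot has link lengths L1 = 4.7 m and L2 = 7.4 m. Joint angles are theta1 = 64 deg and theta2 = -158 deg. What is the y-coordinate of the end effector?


Convert angles to radians: theta1 = 1.117, theta2 = -2.7576
y = L1*sin(theta1) + L2*sin(theta1+theta2)
y = 4.2243 + -7.382
y = -3.1576


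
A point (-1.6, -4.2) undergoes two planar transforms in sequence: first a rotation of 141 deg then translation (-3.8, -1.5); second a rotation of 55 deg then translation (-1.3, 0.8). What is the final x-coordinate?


After transform 1:
x1 = cos(141)*-1.6 - sin(141)*-4.2 + -3.8 = 0.0866
y1 = sin(141)*-1.6 + cos(141)*-4.2 + -1.5 = 0.7571
After transform 2:
x2 = cos(55)*0.0866 - sin(55)*0.7571 + -1.3
= -1.8705


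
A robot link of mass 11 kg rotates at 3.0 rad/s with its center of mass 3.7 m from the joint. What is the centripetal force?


F = m * omega^2 * r
= 11 * 3.0^2 * 3.7
= 11 * 9.0 * 3.7
= 366.3 N


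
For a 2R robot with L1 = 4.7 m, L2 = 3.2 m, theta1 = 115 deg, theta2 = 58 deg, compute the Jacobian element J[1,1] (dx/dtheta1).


J[1,1] = -L1*sin(t1) - L2*sin(t1+t2)
= -4.7*sin(115) - 3.2*sin(173)
= -4.6496


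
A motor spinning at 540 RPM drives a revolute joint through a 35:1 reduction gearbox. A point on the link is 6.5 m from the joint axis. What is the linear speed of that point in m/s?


omega_motor = 540 * 2*pi/60 = 56.5487 rad/s
omega_joint = omega_motor / 35 = 1.6157 rad/s
v = omega_joint * r = 1.6157 * 6.5
= 10.5019 m/s


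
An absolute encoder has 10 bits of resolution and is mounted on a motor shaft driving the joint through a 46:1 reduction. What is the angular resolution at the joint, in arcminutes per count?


counts = 2^10 = 1024
effective counts at joint = 1024 * 46 = 47104
resolution = 360*60 / 47104
= 0.4586 arcmin/count


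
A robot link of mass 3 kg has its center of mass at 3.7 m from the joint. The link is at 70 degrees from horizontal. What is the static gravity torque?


tau = m*g*L*cos(angle)
= 3 * 9.81 * 3.7 * cos(70 deg)
= 3 * 9.81 * 3.7 * 0.342
= 37.2429 Nm


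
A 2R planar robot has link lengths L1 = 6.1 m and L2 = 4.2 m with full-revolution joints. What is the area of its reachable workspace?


r_max = L1 + L2 = 10.3 m
r_min = |L1 - L2| = 1.9 m
Area = pi*(r_max^2 - r_min^2)
= pi*(106.09 - 3.61)
= pi * 102.48
= 321.9504 m^2


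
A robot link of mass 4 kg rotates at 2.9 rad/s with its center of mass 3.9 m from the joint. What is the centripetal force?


F = m * omega^2 * r
= 4 * 2.9^2 * 3.9
= 4 * 8.41 * 3.9
= 131.196 N


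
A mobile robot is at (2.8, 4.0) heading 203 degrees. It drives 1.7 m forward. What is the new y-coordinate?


y_new = y0 + d*sin(theta)
= 4.0 + 1.7*sin(203)
= 4.0 + -0.6642
= 3.3358


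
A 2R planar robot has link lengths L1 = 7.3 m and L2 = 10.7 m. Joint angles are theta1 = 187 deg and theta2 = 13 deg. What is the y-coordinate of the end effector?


Convert angles to radians: theta1 = 3.2638, theta2 = 0.2269
y = L1*sin(theta1) + L2*sin(theta1+theta2)
y = -0.8896 + -3.6596
y = -4.5493


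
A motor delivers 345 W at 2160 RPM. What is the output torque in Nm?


omega = 2160 * 2*pi/60 = 226.1947 rad/s
tau = P / omega = 345 / 226.1947
= 1.5252 Nm


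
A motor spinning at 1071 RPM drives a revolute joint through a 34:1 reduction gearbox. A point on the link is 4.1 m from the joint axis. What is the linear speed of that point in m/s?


omega_motor = 1071 * 2*pi/60 = 112.1549 rad/s
omega_joint = omega_motor / 34 = 3.2987 rad/s
v = omega_joint * r = 3.2987 * 4.1
= 13.5246 m/s


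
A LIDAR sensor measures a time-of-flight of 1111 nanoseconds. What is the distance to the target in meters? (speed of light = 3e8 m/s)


tof = 1111 ns = 1.111e-06 s
dist = c * tof / 2
= 3e8 * 1.111e-06 / 2
= 166.65 m


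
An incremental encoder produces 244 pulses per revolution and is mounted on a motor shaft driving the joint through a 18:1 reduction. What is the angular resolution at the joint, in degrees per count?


counts per rev = 244
effective counts at joint = 244 * 18 = 4392
resolution = 360 / 4392
= 0.082 deg/count


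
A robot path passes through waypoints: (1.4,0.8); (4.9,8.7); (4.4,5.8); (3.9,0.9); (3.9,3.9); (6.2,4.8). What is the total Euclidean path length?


Segment lengths:
  seg1 = sqrt((3.5)^2 + (7.9)^2) = 8.6406
  seg2 = sqrt((-0.5)^2 + (-2.9)^2) = 2.9428
  seg3 = sqrt((-0.5)^2 + (-4.9)^2) = 4.9254
  seg4 = sqrt((0.0)^2 + (3.0)^2) = 3.0
  seg5 = sqrt((2.3)^2 + (0.9)^2) = 2.4698
Total = 21.9787


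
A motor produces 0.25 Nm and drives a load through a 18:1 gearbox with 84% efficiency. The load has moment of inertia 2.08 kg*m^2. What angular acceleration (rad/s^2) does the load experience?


tau_out = tau_motor * N * eta
= 0.25 * 18 * 0.84 = 3.78 Nm
alpha = tau_out / I = 3.78 / 2.08
= 1.8173 rad/s^2


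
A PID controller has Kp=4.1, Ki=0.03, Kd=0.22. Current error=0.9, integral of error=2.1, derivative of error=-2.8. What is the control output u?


u = Kp*e + Ki*int(e) + Kd*de/dt
= 4.1*0.9 + 0.03*2.1 + 0.22*(-2.8)
= 3.69 + 0.063 + -0.616
= 3.137


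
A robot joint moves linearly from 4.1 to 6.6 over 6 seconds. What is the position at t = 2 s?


s = t/T = 2/6 = 0.3333
p(t) = p0 + (pf-p0)*s
= 4.1 + (6.6 - 4.1) * 0.3333
= 4.9333


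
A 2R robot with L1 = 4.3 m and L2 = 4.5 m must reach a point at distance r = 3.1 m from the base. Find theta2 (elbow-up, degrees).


cos(theta2) = (r^2 - L1^2 - L2^2) / (2*L1*L2)
cos(theta2) = (9.61 - 18.49 - 20.25) / 38.7
cos(theta2) = -0.752713
theta2 = 138.826 degrees


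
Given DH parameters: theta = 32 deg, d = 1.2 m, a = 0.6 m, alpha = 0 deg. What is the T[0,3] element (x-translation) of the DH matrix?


T[0,3] = a * cos(theta)
= 0.6 * cos(32 deg)
= 0.6 * 0.848
= 0.5088


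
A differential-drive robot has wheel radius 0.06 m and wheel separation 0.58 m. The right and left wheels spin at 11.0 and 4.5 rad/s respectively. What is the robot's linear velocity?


vR = r*wR = 0.06*11.0 = 0.66 m/s
vL = r*wL = 0.06*4.5 = 0.27 m/s
v = (vR+vL)/2 = 0.465 m/s
omega = (vR-vL)/L = 0.6724 rad/s
linear velocity = 0.465 m/s


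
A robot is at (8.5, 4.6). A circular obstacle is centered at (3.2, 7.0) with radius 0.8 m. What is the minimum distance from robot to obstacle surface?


center_dist = sqrt((8.5-3.2)^2 + (4.6-7.0)^2)
= sqrt(28.09 + 5.76)
= 5.8181
min_dist = center_dist - radius = 5.8181 - 0.8 = 5.0181 m


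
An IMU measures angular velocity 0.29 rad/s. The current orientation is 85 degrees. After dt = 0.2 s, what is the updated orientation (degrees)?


delta_theta = w * dt = 0.29 * 0.2 = 0.058 rad
= 3.3232 deg
theta_new = 85 + 3.3232 = 88.3232 deg


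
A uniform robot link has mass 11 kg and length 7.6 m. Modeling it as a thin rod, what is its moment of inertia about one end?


I = (1/3) * m * L^2
= (1/3) * 11 * 7.6^2
= 0.333333 * 11 * 57.76
= 211.7867 kg*m^2


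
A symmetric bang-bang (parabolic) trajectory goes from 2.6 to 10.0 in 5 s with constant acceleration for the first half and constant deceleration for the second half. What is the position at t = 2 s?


Symmetric rest-to-rest: each phase covers (pf-p0)/2 in time T/2. 0.5*a*(T/2)^2 = (pf-p0)/2 => a = 4*(pf-p0)/T^2
a = 4*(10.0-2.6)/5^2 = 1.184
t = 2 is in the acceleration phase (t <= T/2).
p = p0 + 0.5*a*t^2 = 2.6 + 0.5*1.184*2^2
= 4.968


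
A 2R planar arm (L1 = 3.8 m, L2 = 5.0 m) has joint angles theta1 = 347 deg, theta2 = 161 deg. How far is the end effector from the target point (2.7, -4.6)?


End effector via forward kinematics:
x = L1*cos(t1) + L2*cos(t1+t2) = -0.5376
y = L1*sin(t1) + L2*sin(t1+t2) = 1.7948
Distance to target:
d = sqrt((2.7 - -0.5376)^2 + (-4.6 - 1.7948)^2)
= sqrt(10.4823 + 40.8932)
= 7.1677 m


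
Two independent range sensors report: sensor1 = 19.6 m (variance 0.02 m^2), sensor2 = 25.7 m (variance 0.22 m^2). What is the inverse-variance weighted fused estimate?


w1 = (1/var1) / (1/var1 + 1/var2)
   = 50.0 / (50.0 + 4.5455) = 0.9167
w2 = 1 - w1 = 0.0833
fused = w1*s1 + w2*s2 = 17.9667 + 2.1417
= 20.1083 m


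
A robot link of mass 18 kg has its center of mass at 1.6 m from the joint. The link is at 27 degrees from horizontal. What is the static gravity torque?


tau = m*g*L*cos(angle)
= 18 * 9.81 * 1.6 * cos(27 deg)
= 18 * 9.81 * 1.6 * 0.891
= 251.7343 Nm


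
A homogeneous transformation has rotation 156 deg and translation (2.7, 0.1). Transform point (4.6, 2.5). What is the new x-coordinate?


x' = cos(theta)*px - sin(theta)*py + tx
= -0.9135*4.6 - 0.4067*2.5 + 2.7
= -2.5192


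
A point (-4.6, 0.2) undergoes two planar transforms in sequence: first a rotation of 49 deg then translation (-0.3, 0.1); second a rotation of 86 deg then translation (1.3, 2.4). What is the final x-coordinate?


After transform 1:
x1 = cos(49)*-4.6 - sin(49)*0.2 + -0.3 = -3.4688
y1 = sin(49)*-4.6 + cos(49)*0.2 + 0.1 = -3.2405
After transform 2:
x2 = cos(86)*-3.4688 - sin(86)*-3.2405 + 1.3
= 4.2906


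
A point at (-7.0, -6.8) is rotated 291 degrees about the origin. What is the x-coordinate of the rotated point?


x' = x*cos(theta) - y*sin(theta)
cos(291 deg) = 0.3584, sin(291 deg) = -0.9336
x' = -7.0 * 0.3584 - -6.8 * -0.9336
= -2.5086 - 6.3483
= -8.8569


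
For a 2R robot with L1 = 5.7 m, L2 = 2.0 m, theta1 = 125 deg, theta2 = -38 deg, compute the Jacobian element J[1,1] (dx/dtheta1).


J[1,1] = -L1*sin(t1) - L2*sin(t1+t2)
= -5.7*sin(125) - 2.0*sin(87)
= -6.6664


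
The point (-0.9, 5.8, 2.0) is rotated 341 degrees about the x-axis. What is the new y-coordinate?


Rotation about x-axis: y' = y*cos(theta) - z*sin(theta)
= 5.8 * 0.9455 - 2.0 * -0.3256
= 6.1351


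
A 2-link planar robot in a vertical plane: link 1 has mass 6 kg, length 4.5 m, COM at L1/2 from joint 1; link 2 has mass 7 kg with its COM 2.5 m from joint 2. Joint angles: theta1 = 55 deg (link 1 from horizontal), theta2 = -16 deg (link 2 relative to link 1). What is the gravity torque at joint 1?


Horizontal distance from joint 1 to link-1 COM:
  x_c1 = (L1/2)*cos(t1) = 2.25 * 0.5736 = 1.2905 m
Horizontal distance from joint 1 to link-2 COM:
  x_c2 = L1*cos(t1) + Lc2*cos(t1+t2)
       = 4.5*0.5736 + 2.5*0.7771 = 4.524 m
tau1 = m1*g*x_c1 + m2*g*x_c2
     = 6*9.81*1.2905 + 7*9.81*4.524
     = 75.9616 + 310.6603
     = 386.6219 Nm


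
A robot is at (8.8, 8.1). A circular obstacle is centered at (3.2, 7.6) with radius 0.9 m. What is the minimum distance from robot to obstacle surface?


center_dist = sqrt((8.8-3.2)^2 + (8.1-7.6)^2)
= sqrt(31.36 + 0.25)
= 5.6223
min_dist = center_dist - radius = 5.6223 - 0.9 = 4.7223 m


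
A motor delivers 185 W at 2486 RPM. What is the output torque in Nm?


omega = 2486 * 2*pi/60 = 260.3333 rad/s
tau = P / omega = 185 / 260.3333
= 0.7106 Nm


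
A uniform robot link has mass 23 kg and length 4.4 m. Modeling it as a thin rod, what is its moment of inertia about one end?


I = (1/3) * m * L^2
= (1/3) * 23 * 4.4^2
= 0.333333 * 23 * 19.36
= 148.4267 kg*m^2


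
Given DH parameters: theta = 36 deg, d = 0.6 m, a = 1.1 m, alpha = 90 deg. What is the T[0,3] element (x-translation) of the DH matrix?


T[0,3] = a * cos(theta)
= 1.1 * cos(36 deg)
= 1.1 * 0.809
= 0.8899


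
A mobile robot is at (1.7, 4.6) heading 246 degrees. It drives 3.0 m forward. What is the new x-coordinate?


x_new = x0 + d*cos(theta)
= 1.7 + 3.0*cos(246)
= 1.7 + -1.2202
= 0.4798


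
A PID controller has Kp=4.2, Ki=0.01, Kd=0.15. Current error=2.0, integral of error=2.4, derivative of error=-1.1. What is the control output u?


u = Kp*e + Ki*int(e) + Kd*de/dt
= 4.2*2.0 + 0.01*2.4 + 0.15*(-1.1)
= 8.4 + 0.024 + -0.165
= 8.259


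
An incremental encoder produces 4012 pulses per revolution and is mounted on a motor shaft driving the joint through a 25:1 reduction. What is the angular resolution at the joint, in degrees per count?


counts per rev = 4012
effective counts at joint = 4012 * 25 = 100300
resolution = 360 / 100300
= 0.0036 deg/count


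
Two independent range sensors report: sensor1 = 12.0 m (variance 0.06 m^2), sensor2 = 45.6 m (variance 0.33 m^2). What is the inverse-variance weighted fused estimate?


w1 = (1/var1) / (1/var1 + 1/var2)
   = 16.6667 / (16.6667 + 3.0303) = 0.8462
w2 = 1 - w1 = 0.1538
fused = w1*s1 + w2*s2 = 10.1538 + 7.0154
= 17.1692 m


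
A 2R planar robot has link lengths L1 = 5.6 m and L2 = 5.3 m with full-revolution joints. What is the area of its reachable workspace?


r_max = L1 + L2 = 10.9 m
r_min = |L1 - L2| = 0.3 m
Area = pi*(r_max^2 - r_min^2)
= pi*(118.81 - 0.09)
= pi * 118.72
= 372.9699 m^2
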